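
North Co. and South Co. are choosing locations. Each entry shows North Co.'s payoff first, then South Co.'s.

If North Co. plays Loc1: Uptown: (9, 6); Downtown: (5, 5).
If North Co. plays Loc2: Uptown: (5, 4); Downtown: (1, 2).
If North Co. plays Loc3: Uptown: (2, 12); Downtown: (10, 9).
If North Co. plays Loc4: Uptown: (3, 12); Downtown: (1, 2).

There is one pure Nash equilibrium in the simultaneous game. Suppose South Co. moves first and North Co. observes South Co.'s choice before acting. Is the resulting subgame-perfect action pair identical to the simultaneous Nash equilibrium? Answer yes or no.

no

North Co. best-responds to each possible South Co. move:
- Uptown: North Co. compares 9, 5, 2, 3 and picks Loc1; South Co. would get 6.
- Downtown: North Co. compares 5, 1, 10, 1 and picks Loc3; South Co. would get 9.
Among 6, 9, the best is 9 at Downtown. Subgame-perfect outcome: (Loc3, Downtown) with payoffs (10, 9).
For the simultaneous game, intersect best replies.
North Co.'s best replies: Uptown→Loc1; Downtown→Loc3.
South Co.'s best replies: Loc1→Uptown; Loc2→Uptown; Loc3→Uptown; Loc4→Uptown.
The unique mutual best reply is (Loc1, Uptown), giving (9, 6).
Sequential outcome (Loc3, Downtown) differs from the Nash profile (Loc1, Uptown).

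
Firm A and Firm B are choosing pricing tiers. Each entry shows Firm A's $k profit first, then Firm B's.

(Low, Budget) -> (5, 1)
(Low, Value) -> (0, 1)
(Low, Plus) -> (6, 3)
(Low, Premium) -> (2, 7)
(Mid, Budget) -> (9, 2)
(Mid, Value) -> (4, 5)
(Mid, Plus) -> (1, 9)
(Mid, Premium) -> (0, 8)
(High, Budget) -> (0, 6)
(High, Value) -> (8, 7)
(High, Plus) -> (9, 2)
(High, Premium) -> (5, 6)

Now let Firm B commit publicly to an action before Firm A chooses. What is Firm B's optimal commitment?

Value

Solve by backward induction (Firm B leads).
- Budget → Firm A plays Mid (best of 5, 9, 0); Firm B gets 2.
- Value → Firm A plays High (best of 0, 4, 8); Firm B gets 7.
- Plus → Firm A plays High (best of 6, 1, 9); Firm B gets 2.
- Premium → Firm A plays High (best of 2, 0, 5); Firm B gets 6.
Maximizing over 2, 7, 2, 6, Firm B chooses Value. Subgame-perfect outcome: (High, Value) with payoffs (8, 7).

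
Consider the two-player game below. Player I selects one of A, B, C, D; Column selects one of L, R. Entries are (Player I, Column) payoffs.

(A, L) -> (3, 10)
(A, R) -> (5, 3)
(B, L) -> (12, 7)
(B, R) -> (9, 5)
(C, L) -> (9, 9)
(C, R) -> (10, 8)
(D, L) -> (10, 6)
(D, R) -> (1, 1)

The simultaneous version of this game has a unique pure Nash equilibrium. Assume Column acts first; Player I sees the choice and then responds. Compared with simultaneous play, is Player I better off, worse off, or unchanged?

Backward induction with Column moving first.
- L: BR = B, leader payoff 7.
- R: BR = C, leader payoff 8.
Maximizing over 7, 8, Column chooses R. Subgame-perfect outcome: (C, R) with payoffs (10, 8).
Under simultaneous play:
Player I's best replies: L→B; R→C.
Column's best replies: A→L; B→L; C→L; D→L.
Only (B, L) has each player best-responding; Nash payoffs (12, 7).
Player I earns 10 sequentially versus 12 at the Nash outcome: worse off.

worse off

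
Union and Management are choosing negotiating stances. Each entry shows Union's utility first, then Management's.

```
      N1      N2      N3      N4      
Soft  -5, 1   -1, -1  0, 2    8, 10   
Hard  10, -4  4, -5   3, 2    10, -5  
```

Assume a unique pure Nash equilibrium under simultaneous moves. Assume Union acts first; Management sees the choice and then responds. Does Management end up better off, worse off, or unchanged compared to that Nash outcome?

better off

Management best-responds to each possible Union move:
- Soft → Management plays N4 (best of 1, -1, 2, 10); Union gets 8.
- Hard → Management plays N3 (best of -4, -5, 2, -5); Union gets 3.
Among 8, 3, the best is 8 at Soft. Subgame-perfect outcome: (Soft, N4) with payoffs (8, 10).
Now find the simultaneous Nash equilibrium.
Union's best replies: N1→Hard; N2→Hard; N3→Hard; N4→Hard.
Management's best replies: Soft→N4; Hard→N3.
Only (Hard, N3) has each player best-responding; Nash payoffs (3, 2).
Management earns 10 sequentially versus 2 at the Nash outcome: better off.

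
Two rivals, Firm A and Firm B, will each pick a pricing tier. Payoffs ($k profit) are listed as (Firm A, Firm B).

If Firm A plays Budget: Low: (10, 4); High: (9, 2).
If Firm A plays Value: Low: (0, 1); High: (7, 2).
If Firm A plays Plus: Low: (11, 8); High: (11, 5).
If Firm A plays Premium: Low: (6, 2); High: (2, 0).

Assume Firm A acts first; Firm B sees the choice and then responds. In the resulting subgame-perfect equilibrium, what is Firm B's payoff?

Backward induction with Firm A moving first.
- Budget → Firm B plays Low (best of 4, 2); Firm A gets 10.
- Value → Firm B plays High (best of 1, 2); Firm A gets 7.
- Plus → Firm B plays Low (best of 8, 5); Firm A gets 11.
- Premium → Firm B plays Low (best of 2, 0); Firm A gets 6.
Among 10, 7, 11, 6, the best is 11 at Plus. Subgame-perfect outcome: (Plus, Low) with payoffs (11, 8).

8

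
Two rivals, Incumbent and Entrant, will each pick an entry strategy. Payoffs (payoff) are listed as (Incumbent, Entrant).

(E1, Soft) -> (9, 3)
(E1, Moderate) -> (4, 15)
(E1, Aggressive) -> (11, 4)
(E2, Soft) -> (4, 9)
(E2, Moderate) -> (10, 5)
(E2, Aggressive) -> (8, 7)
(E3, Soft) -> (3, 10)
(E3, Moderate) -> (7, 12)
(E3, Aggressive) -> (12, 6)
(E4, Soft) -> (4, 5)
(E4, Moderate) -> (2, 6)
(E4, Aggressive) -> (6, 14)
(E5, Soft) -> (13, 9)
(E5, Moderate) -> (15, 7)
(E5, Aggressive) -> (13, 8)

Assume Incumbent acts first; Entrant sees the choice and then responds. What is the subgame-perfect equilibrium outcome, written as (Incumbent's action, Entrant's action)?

(E5, Soft)

Backward induction with Incumbent moving first.
- E1 → Entrant plays Moderate (best of 3, 15, 4); Incumbent gets 4.
- E2 → Entrant plays Soft (best of 9, 5, 7); Incumbent gets 4.
- E3 → Entrant plays Moderate (best of 10, 12, 6); Incumbent gets 7.
- E4 → Entrant plays Aggressive (best of 5, 6, 14); Incumbent gets 6.
- E5 → Entrant plays Soft (best of 9, 7, 8); Incumbent gets 13.
Among 4, 4, 7, 6, 13, the best is 13 at E5. Subgame-perfect outcome: (E5, Soft) with payoffs (13, 9).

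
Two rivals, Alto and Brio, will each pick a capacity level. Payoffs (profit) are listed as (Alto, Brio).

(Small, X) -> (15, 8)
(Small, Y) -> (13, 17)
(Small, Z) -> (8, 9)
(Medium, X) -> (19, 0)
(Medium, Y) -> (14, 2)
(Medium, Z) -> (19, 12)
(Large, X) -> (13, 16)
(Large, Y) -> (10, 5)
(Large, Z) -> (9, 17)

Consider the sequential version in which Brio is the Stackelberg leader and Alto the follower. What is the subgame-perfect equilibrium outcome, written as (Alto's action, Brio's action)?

(Medium, Z)

Alto best-responds to each possible Brio move:
- X → Alto plays Medium (best of 15, 19, 13); Brio gets 0.
- Y → Alto plays Medium (best of 13, 14, 10); Brio gets 2.
- Z → Alto plays Medium (best of 8, 19, 9); Brio gets 12.
Among 0, 2, 12, the best is 12 at Z. Subgame-perfect outcome: (Medium, Z) with payoffs (19, 12).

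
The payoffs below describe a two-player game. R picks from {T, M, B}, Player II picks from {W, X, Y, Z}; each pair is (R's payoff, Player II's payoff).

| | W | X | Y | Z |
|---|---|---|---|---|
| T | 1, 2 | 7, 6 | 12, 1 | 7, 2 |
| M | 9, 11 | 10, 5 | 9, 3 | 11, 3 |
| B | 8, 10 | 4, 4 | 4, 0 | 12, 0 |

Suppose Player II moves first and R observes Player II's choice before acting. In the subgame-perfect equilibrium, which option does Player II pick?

Work backward from R's decision.
- W: R compares 1, 9, 8 and picks M; Player II would get 11.
- X: R compares 7, 10, 4 and picks M; Player II would get 5.
- Y: R compares 12, 9, 4 and picks T; Player II would get 1.
- Z: R compares 7, 11, 12 and picks B; Player II would get 0.
Maximizing over 11, 5, 1, 0, Player II chooses W. Subgame-perfect outcome: (M, W) with payoffs (9, 11).

W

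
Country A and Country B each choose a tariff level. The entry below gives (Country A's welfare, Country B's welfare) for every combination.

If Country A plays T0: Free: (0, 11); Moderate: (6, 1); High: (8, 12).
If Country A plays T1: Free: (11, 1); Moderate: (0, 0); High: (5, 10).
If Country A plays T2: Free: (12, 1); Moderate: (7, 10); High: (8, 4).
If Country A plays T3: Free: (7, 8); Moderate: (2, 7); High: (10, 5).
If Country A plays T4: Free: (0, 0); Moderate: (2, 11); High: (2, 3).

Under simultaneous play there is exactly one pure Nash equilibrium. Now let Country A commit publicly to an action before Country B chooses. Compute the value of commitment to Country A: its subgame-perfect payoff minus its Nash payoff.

Solve by backward induction (Country A leads).
- T0: BR = High, leader payoff 8.
- T1: BR = High, leader payoff 5.
- T2: BR = Moderate, leader payoff 7.
- T3: BR = Free, leader payoff 7.
- T4: BR = Moderate, leader payoff 2.
Maximizing over 8, 5, 7, 7, 2, Country A chooses T0. Subgame-perfect outcome: (T0, High) with payoffs (8, 12).
Now find the simultaneous Nash equilibrium.
Country A's best replies: Free→T2; Moderate→T2; High→T3.
Country B's best replies: T0→High; T1→High; T2→Moderate; T3→Free; T4→Moderate.
The unique mutual best reply is (T2, Moderate), giving (7, 10).
Country A's commitment gain: 8 − 7 = 1.

1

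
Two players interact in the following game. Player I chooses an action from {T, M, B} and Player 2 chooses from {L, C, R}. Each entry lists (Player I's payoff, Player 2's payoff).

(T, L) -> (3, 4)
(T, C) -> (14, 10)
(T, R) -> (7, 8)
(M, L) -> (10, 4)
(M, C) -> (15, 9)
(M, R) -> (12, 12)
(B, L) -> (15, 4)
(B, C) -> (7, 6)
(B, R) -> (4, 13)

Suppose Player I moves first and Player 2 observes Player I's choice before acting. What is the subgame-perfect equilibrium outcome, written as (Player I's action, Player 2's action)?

Backward induction with Player I moving first.
- T: Player 2 compares 4, 10, 8 and picks C; Player I would get 14.
- M: Player 2 compares 4, 9, 12 and picks R; Player I would get 12.
- B: Player 2 compares 4, 6, 13 and picks R; Player I would get 4.
Maximizing over 14, 12, 4, Player I chooses T. Subgame-perfect outcome: (T, C) with payoffs (14, 10).

(T, C)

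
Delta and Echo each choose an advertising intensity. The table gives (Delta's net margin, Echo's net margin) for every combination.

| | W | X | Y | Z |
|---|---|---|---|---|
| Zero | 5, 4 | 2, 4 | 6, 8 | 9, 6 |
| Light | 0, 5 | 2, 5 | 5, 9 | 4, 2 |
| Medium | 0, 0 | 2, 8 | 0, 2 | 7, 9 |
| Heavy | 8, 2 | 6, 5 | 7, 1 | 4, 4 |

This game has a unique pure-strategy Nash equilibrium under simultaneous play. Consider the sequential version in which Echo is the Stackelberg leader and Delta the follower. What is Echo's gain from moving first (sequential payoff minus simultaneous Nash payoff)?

1

Solve by backward induction (Echo leads).
- W: Delta compares 5, 0, 0, 8 and picks Heavy; Echo would get 2.
- X: Delta compares 2, 2, 2, 6 and picks Heavy; Echo would get 5.
- Y: Delta compares 6, 5, 0, 7 and picks Heavy; Echo would get 1.
- Z: Delta compares 9, 4, 7, 4 and picks Zero; Echo would get 6.
Maximizing over 2, 5, 1, 6, Echo chooses Z. Subgame-perfect outcome: (Zero, Z) with payoffs (9, 6).
Under simultaneous play:
Delta's best replies: W→Heavy; X→Heavy; Y→Heavy; Z→Zero.
Echo's best replies: Zero→Y; Light→Y; Medium→Z; Heavy→X.
Only (Heavy, X) has each player best-responding; Nash payoffs (6, 5).
Echo's commitment gain: 6 − 5 = 1.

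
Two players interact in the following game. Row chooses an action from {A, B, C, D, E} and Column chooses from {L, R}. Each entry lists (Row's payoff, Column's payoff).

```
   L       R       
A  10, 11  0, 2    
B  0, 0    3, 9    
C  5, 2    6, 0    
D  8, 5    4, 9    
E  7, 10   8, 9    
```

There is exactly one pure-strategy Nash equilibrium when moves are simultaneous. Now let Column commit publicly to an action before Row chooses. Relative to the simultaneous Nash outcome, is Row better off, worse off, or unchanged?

unchanged

Row best-responds to each possible Column move:
- L: Row compares 10, 0, 5, 8, 7 and picks A; Column would get 11.
- R: Row compares 0, 3, 6, 4, 8 and picks E; Column would get 9.
Column's induced payoffs are 11, 9, so Column commits to L. Subgame-perfect outcome: (A, L) with payoffs (10, 11).
For the simultaneous game, intersect best replies.
Row's best replies: L→A; R→E.
Column's best replies: A→L; B→R; C→L; D→R; E→L.
The unique mutual best reply is (A, L), giving (10, 11).
Row earns 10 sequentially versus 10 at the Nash outcome: unchanged.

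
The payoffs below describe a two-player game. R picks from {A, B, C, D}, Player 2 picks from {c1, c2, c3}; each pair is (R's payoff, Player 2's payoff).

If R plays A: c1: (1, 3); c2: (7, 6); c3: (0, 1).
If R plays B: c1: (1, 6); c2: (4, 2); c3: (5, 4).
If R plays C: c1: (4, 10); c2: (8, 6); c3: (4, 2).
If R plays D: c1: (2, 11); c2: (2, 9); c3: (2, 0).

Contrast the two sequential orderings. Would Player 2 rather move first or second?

first

If R leads: Player 2's best replies are A→c2, B→c1, C→c1, D→c1; R's induced payoffs 7, 1, 4, 2; outcome (A, c2), payoffs (7, 6).
If Player 2 leads: R's best replies are c1→C, c2→C, c3→B; Player 2's induced payoffs 10, 6, 4; outcome (C, c1), payoffs (4, 10).
Player 2 gets 10 moving first and 6 moving second, so Player 2 prefers to move first.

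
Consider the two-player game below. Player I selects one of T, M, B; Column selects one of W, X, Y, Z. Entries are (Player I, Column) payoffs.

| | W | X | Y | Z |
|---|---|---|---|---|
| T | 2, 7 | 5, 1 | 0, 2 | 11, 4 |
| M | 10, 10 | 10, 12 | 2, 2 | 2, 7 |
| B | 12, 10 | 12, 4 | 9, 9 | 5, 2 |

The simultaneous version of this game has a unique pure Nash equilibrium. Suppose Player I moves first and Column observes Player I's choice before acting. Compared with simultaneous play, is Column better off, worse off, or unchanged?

unchanged

Column best-responds to each possible Player I move:
- T: Column compares 7, 1, 2, 4 and picks W; Player I would get 2.
- M: Column compares 10, 12, 2, 7 and picks X; Player I would get 10.
- B: Column compares 10, 4, 9, 2 and picks W; Player I would get 12.
Maximizing over 2, 10, 12, Player I chooses B. Subgame-perfect outcome: (B, W) with payoffs (12, 10).
Now find the simultaneous Nash equilibrium.
Player I's best replies: W→B; X→B; Y→B; Z→T.
Column's best replies: T→W; M→X; B→W.
Only (B, W) has each player best-responding; Nash payoffs (12, 10).
Column earns 10 sequentially versus 10 at the Nash outcome: unchanged.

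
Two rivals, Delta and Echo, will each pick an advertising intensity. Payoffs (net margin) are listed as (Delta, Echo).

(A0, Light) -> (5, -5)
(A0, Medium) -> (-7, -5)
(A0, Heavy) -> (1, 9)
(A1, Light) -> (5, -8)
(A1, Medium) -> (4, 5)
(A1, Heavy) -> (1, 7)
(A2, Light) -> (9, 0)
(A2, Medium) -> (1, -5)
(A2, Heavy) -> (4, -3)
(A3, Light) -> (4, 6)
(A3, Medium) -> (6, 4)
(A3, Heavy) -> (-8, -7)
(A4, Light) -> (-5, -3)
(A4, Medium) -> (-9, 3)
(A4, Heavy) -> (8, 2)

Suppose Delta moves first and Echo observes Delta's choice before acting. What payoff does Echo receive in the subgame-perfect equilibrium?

Backward induction with Delta moving first.
- A0 → Echo plays Heavy (best of -5, -5, 9); Delta gets 1.
- A1 → Echo plays Heavy (best of -8, 5, 7); Delta gets 1.
- A2 → Echo plays Light (best of 0, -5, -3); Delta gets 9.
- A3 → Echo plays Light (best of 6, 4, -7); Delta gets 4.
- A4 → Echo plays Medium (best of -3, 3, 2); Delta gets -9.
Maximizing over 1, 1, 9, 4, -9, Delta chooses A2. Subgame-perfect outcome: (A2, Light) with payoffs (9, 0).

0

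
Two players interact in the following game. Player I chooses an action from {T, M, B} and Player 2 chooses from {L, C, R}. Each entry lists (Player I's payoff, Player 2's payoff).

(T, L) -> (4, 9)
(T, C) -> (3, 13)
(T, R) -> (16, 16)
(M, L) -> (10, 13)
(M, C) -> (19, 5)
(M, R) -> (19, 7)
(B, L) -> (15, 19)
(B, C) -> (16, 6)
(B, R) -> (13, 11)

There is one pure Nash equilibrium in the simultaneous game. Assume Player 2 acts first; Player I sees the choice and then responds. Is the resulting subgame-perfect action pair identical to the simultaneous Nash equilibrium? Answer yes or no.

Work backward from Player I's decision.
- L: Player I compares 4, 10, 15 and picks B; Player 2 would get 19.
- C: Player I compares 3, 19, 16 and picks M; Player 2 would get 5.
- R: Player I compares 16, 19, 13 and picks M; Player 2 would get 7.
Player 2's induced payoffs are 19, 5, 7, so Player 2 commits to L. Subgame-perfect outcome: (B, L) with payoffs (15, 19).
Under simultaneous play:
Player I's best replies: L→B; C→M; R→M.
Player 2's best replies: T→R; M→L; B→L.
The unique mutual best reply is (B, L), giving (15, 19).
Sequential outcome (B, L) coincides with the Nash profile (B, L).

yes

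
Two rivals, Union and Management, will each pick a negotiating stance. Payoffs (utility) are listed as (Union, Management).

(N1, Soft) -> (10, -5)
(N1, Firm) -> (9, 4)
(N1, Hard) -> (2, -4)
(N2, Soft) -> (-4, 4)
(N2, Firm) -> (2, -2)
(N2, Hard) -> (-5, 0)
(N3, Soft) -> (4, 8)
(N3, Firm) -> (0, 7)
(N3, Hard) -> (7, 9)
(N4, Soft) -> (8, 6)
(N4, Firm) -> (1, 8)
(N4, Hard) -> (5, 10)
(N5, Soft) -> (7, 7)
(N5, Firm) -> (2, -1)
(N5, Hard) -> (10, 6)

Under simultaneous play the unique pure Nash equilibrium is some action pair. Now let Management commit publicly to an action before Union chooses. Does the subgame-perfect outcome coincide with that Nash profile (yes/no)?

no

Backward induction with Management moving first.
- Soft → Union plays N1 (best of 10, -4, 4, 8, 7); Management gets -5.
- Firm → Union plays N1 (best of 9, 2, 0, 1, 2); Management gets 4.
- Hard → Union plays N5 (best of 2, -5, 7, 5, 10); Management gets 6.
Maximizing over -5, 4, 6, Management chooses Hard. Subgame-perfect outcome: (N5, Hard) with payoffs (10, 6).
Under simultaneous play:
Union's best replies: Soft→N1; Firm→N1; Hard→N5.
Management's best replies: N1→Firm; N2→Soft; N3→Hard; N4→Hard; N5→Soft.
Only (N1, Firm) has each player best-responding; Nash payoffs (9, 4).
Sequential outcome (N5, Hard) differs from the Nash profile (N1, Firm).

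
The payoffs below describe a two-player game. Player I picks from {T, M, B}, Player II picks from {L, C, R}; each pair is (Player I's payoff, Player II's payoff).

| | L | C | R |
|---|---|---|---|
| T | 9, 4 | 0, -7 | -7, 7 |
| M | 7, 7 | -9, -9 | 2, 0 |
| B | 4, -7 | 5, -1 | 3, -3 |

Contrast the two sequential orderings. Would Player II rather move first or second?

If Player I leads: Player II's best replies are T→R, M→L, B→C; Player I's induced payoffs -7, 7, 5; outcome (M, L), payoffs (7, 7).
If Player II leads: Player I's best replies are L→T, C→B, R→B; Player II's induced payoffs 4, -1, -3; outcome (T, L), payoffs (9, 4).
Player II gets 4 moving first and 7 moving second, so Player II prefers to move second.

second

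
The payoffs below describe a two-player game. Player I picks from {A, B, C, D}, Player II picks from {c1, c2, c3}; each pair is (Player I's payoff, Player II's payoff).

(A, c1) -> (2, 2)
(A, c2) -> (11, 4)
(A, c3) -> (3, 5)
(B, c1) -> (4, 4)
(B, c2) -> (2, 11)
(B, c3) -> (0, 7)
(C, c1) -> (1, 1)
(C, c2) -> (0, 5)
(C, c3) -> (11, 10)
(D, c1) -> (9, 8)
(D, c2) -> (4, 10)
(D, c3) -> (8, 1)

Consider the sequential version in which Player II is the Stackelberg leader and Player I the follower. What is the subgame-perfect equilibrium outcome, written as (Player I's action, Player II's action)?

(C, c3)

Player I best-responds to each possible Player II move:
- c1: BR = D, leader payoff 8.
- c2: BR = A, leader payoff 4.
- c3: BR = C, leader payoff 10.
Maximizing over 8, 4, 10, Player II chooses c3. Subgame-perfect outcome: (C, c3) with payoffs (11, 10).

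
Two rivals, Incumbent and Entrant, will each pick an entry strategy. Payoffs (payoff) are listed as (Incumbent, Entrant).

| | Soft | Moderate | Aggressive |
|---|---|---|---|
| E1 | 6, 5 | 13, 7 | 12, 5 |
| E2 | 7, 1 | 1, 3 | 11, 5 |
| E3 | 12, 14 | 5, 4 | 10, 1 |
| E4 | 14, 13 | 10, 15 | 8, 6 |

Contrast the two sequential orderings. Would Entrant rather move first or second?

If Incumbent leads: Entrant's best replies are E1→Moderate, E2→Aggressive, E3→Soft, E4→Moderate; Incumbent's induced payoffs 13, 11, 12, 10; outcome (E1, Moderate), payoffs (13, 7).
If Entrant leads: Incumbent's best replies are Soft→E4, Moderate→E1, Aggressive→E1; Entrant's induced payoffs 13, 7, 5; outcome (E4, Soft), payoffs (14, 13).
Entrant gets 13 moving first and 7 moving second, so Entrant prefers to move first.

first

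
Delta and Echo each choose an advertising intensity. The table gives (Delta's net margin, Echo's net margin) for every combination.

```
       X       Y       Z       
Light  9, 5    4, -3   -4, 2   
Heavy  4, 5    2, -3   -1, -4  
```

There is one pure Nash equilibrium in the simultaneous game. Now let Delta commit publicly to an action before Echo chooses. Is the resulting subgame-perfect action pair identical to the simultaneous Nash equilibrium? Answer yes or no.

Backward induction with Delta moving first.
- Light: Echo compares 5, -3, 2 and picks X; Delta would get 9.
- Heavy: Echo compares 5, -3, -4 and picks X; Delta would get 4.
Among 9, 4, the best is 9 at Light. Subgame-perfect outcome: (Light, X) with payoffs (9, 5).
Under simultaneous play:
Delta's best replies: X→Light; Y→Light; Z→Heavy.
Echo's best replies: Light→X; Heavy→X.
Only (Light, X) has each player best-responding; Nash payoffs (9, 5).
Sequential outcome (Light, X) coincides with the Nash profile (Light, X).

yes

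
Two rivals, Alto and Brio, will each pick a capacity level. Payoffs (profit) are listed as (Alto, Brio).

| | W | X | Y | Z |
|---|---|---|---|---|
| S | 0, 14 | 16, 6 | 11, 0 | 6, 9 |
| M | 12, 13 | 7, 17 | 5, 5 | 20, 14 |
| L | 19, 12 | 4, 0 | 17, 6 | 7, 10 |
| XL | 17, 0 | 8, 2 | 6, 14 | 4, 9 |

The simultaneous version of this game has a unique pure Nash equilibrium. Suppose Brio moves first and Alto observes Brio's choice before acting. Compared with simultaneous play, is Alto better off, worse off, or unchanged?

Alto best-responds to each possible Brio move:
- W: Alto compares 0, 12, 19, 17 and picks L; Brio would get 12.
- X: Alto compares 16, 7, 4, 8 and picks S; Brio would get 6.
- Y: Alto compares 11, 5, 17, 6 and picks L; Brio would get 6.
- Z: Alto compares 6, 20, 7, 4 and picks M; Brio would get 14.
Among 12, 6, 6, 14, the best is 14 at Z. Subgame-perfect outcome: (M, Z) with payoffs (20, 14).
Now find the simultaneous Nash equilibrium.
Alto's best replies: W→L; X→S; Y→L; Z→M.
Brio's best replies: S→W; M→X; L→W; XL→Y.
The unique mutual best reply is (L, W), giving (19, 12).
Alto earns 20 sequentially versus 19 at the Nash outcome: better off.

better off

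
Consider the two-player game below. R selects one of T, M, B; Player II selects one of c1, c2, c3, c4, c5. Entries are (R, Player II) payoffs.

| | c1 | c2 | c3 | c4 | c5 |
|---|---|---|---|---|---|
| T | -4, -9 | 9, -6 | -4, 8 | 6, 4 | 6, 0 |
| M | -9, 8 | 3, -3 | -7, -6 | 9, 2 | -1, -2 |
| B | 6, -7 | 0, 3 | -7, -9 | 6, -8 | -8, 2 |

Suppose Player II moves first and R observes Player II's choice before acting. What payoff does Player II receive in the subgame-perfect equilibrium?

8

R best-responds to each possible Player II move:
- c1: BR = B, leader payoff -7.
- c2: BR = T, leader payoff -6.
- c3: BR = T, leader payoff 8.
- c4: BR = M, leader payoff 2.
- c5: BR = T, leader payoff 0.
Among -7, -6, 8, 2, 0, the best is 8 at c3. Subgame-perfect outcome: (T, c3) with payoffs (-4, 8).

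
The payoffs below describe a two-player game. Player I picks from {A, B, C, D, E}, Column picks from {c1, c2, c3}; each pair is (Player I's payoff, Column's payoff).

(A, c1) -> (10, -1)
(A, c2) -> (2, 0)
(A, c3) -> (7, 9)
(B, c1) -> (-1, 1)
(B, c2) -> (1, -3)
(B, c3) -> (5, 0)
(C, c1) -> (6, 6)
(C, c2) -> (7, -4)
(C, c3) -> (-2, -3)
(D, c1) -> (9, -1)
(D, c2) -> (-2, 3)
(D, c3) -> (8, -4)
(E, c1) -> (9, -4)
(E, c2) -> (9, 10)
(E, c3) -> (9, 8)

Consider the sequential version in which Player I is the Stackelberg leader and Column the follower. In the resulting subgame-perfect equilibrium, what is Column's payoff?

Backward induction with Player I moving first.
- A: Column compares -1, 0, 9 and picks c3; Player I would get 7.
- B: Column compares 1, -3, 0 and picks c1; Player I would get -1.
- C: Column compares 6, -4, -3 and picks c1; Player I would get 6.
- D: Column compares -1, 3, -4 and picks c2; Player I would get -2.
- E: Column compares -4, 10, 8 and picks c2; Player I would get 9.
Player I's induced payoffs are 7, -1, 6, -2, 9, so Player I commits to E. Subgame-perfect outcome: (E, c2) with payoffs (9, 10).

10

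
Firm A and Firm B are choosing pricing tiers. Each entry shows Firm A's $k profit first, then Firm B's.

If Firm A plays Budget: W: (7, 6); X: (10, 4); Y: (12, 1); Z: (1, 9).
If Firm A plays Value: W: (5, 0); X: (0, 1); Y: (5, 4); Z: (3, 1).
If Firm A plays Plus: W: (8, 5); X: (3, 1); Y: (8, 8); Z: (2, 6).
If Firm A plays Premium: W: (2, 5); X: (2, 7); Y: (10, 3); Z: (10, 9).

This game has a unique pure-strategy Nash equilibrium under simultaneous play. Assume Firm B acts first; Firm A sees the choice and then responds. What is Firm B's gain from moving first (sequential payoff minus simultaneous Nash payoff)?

Backward induction with Firm B moving first.
- W: BR = Plus, leader payoff 5.
- X: BR = Budget, leader payoff 4.
- Y: BR = Budget, leader payoff 1.
- Z: BR = Premium, leader payoff 9.
Maximizing over 5, 4, 1, 9, Firm B chooses Z. Subgame-perfect outcome: (Premium, Z) with payoffs (10, 9).
For the simultaneous game, intersect best replies.
Firm A's best replies: W→Plus; X→Budget; Y→Budget; Z→Premium.
Firm B's best replies: Budget→Z; Value→Y; Plus→Y; Premium→Z.
The unique mutual best reply is (Premium, Z), giving (10, 9).
Firm B's commitment gain: 9 − 9 = 0.

0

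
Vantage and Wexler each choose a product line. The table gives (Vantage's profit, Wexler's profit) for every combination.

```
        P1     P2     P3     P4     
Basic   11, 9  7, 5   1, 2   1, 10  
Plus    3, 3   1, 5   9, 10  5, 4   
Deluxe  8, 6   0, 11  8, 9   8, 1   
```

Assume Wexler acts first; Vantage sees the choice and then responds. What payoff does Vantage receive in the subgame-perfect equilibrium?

9

Backward induction with Wexler moving first.
- P1 → Vantage plays Basic (best of 11, 3, 8); Wexler gets 9.
- P2 → Vantage plays Basic (best of 7, 1, 0); Wexler gets 5.
- P3 → Vantage plays Plus (best of 1, 9, 8); Wexler gets 10.
- P4 → Vantage plays Deluxe (best of 1, 5, 8); Wexler gets 1.
Maximizing over 9, 5, 10, 1, Wexler chooses P3. Subgame-perfect outcome: (Plus, P3) with payoffs (9, 10).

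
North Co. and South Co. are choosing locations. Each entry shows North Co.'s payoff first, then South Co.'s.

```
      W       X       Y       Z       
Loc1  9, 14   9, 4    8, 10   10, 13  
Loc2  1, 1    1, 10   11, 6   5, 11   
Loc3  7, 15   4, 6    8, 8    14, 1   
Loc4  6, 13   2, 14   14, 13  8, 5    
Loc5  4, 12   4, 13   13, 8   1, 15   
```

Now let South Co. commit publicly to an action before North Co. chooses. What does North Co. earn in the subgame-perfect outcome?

Solve by backward induction (South Co. leads).
- W: BR = Loc1, leader payoff 14.
- X: BR = Loc1, leader payoff 4.
- Y: BR = Loc4, leader payoff 13.
- Z: BR = Loc3, leader payoff 1.
Among 14, 4, 13, 1, the best is 14 at W. Subgame-perfect outcome: (Loc1, W) with payoffs (9, 14).

9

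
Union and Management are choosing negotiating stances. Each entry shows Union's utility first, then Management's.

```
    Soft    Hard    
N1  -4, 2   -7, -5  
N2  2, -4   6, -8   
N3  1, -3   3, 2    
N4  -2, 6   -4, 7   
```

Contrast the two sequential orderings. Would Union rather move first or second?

If Union leads: Management's best replies are N1→Soft, N2→Soft, N3→Hard, N4→Hard; Union's induced payoffs -4, 2, 3, -4; outcome (N3, Hard), payoffs (3, 2).
If Management leads: Union's best replies are Soft→N2, Hard→N2; Management's induced payoffs -4, -8; outcome (N2, Soft), payoffs (2, -4).
Union gets 3 moving first and 2 moving second, so Union prefers to move first.

first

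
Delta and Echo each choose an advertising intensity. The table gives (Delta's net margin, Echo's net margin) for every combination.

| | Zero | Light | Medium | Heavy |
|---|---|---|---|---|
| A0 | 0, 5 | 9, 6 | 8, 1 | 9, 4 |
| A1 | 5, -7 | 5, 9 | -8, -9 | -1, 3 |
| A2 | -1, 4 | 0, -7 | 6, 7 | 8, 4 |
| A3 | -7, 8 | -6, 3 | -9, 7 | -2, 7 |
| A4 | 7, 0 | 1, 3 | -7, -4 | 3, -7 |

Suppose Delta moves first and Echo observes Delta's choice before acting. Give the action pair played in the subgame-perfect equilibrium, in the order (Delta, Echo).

(A0, Light)

Backward induction with Delta moving first.
- A0: BR = Light, leader payoff 9.
- A1: BR = Light, leader payoff 5.
- A2: BR = Medium, leader payoff 6.
- A3: BR = Zero, leader payoff -7.
- A4: BR = Light, leader payoff 1.
Maximizing over 9, 5, 6, -7, 1, Delta chooses A0. Subgame-perfect outcome: (A0, Light) with payoffs (9, 6).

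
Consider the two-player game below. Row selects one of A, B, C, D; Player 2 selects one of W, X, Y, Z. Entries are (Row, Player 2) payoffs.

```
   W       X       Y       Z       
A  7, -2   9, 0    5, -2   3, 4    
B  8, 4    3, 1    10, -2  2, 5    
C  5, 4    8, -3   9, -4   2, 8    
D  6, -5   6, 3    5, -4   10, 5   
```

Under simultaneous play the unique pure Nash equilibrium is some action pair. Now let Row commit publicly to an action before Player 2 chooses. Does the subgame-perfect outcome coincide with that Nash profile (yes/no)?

Solve by backward induction (Row leads).
- A → Player 2 plays Z (best of -2, 0, -2, 4); Row gets 3.
- B → Player 2 plays Z (best of 4, 1, -2, 5); Row gets 2.
- C → Player 2 plays Z (best of 4, -3, -4, 8); Row gets 2.
- D → Player 2 plays Z (best of -5, 3, -4, 5); Row gets 10.
Row's induced payoffs are 3, 2, 2, 10, so Row commits to D. Subgame-perfect outcome: (D, Z) with payoffs (10, 5).
For the simultaneous game, intersect best replies.
Row's best replies: W→B; X→A; Y→B; Z→D.
Player 2's best replies: A→Z; B→Z; C→Z; D→Z.
The unique mutual best reply is (D, Z), giving (10, 5).
Sequential outcome (D, Z) coincides with the Nash profile (D, Z).

yes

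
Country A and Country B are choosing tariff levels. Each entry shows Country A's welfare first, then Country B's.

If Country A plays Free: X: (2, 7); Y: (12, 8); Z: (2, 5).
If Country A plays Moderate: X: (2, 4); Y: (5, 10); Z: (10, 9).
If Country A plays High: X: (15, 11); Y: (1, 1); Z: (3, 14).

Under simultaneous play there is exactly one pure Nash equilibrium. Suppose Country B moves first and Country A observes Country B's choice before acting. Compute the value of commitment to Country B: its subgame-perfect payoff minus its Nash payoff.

3

Backward induction with Country B moving first.
- X: BR = High, leader payoff 11.
- Y: BR = Free, leader payoff 8.
- Z: BR = Moderate, leader payoff 9.
Country B's induced payoffs are 11, 8, 9, so Country B commits to X. Subgame-perfect outcome: (High, X) with payoffs (15, 11).
For the simultaneous game, intersect best replies.
Country A's best replies: X→High; Y→Free; Z→Moderate.
Country B's best replies: Free→Y; Moderate→Y; High→Z.
The unique mutual best reply is (Free, Y), giving (12, 8).
Country B's commitment gain: 11 − 8 = 3.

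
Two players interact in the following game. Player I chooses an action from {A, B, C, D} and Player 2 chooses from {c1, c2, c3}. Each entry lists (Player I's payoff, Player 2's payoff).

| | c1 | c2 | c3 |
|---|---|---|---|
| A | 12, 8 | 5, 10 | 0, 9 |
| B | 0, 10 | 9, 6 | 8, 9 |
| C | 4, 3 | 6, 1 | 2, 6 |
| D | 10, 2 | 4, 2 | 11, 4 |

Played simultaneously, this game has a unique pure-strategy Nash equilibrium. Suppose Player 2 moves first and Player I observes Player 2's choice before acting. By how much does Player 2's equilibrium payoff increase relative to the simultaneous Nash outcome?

4

Work backward from Player I's decision.
- c1: Player I compares 12, 0, 4, 10 and picks A; Player 2 would get 8.
- c2: Player I compares 5, 9, 6, 4 and picks B; Player 2 would get 6.
- c3: Player I compares 0, 8, 2, 11 and picks D; Player 2 would get 4.
Among 8, 6, 4, the best is 8 at c1. Subgame-perfect outcome: (A, c1) with payoffs (12, 8).
Now find the simultaneous Nash equilibrium.
Player I's best replies: c1→A; c2→B; c3→D.
Player 2's best replies: A→c2; B→c1; C→c3; D→c3.
The unique mutual best reply is (D, c3), giving (11, 4).
Player 2's commitment gain: 8 − 4 = 4.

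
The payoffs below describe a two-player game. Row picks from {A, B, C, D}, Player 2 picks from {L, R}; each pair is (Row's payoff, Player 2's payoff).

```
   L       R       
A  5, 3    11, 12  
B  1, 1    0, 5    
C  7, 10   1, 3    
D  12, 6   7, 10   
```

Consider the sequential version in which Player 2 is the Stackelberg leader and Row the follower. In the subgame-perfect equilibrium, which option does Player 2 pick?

Row best-responds to each possible Player 2 move:
- L: Row compares 5, 1, 7, 12 and picks D; Player 2 would get 6.
- R: Row compares 11, 0, 1, 7 and picks A; Player 2 would get 12.
Maximizing over 6, 12, Player 2 chooses R. Subgame-perfect outcome: (A, R) with payoffs (11, 12).

R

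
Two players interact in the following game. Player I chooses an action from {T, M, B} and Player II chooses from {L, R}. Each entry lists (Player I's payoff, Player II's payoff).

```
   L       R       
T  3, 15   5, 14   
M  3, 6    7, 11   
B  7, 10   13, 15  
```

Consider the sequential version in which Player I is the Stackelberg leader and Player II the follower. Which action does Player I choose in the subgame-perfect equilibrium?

B

Solve by backward induction (Player I leads).
- T: Player II compares 15, 14 and picks L; Player I would get 3.
- M: Player II compares 6, 11 and picks R; Player I would get 7.
- B: Player II compares 10, 15 and picks R; Player I would get 13.
Among 3, 7, 13, the best is 13 at B. Subgame-perfect outcome: (B, R) with payoffs (13, 15).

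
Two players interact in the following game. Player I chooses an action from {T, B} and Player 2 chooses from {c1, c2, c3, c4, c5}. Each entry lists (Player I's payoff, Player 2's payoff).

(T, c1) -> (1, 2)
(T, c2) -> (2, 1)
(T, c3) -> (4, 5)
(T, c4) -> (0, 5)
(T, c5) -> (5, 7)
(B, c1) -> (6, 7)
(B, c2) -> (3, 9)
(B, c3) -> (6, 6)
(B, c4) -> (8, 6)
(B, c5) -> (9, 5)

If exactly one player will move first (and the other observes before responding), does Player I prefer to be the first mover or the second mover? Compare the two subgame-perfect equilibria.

first

If Player I leads: Player 2's best replies are T→c5, B→c2; Player I's induced payoffs 5, 3; outcome (T, c5), payoffs (5, 7).
If Player 2 leads: Player I's best replies are c1→B, c2→B, c3→B, c4→B, c5→B; Player 2's induced payoffs 7, 9, 6, 6, 5; outcome (B, c2), payoffs (3, 9).
Player I gets 5 moving first and 3 moving second, so Player I prefers to move first.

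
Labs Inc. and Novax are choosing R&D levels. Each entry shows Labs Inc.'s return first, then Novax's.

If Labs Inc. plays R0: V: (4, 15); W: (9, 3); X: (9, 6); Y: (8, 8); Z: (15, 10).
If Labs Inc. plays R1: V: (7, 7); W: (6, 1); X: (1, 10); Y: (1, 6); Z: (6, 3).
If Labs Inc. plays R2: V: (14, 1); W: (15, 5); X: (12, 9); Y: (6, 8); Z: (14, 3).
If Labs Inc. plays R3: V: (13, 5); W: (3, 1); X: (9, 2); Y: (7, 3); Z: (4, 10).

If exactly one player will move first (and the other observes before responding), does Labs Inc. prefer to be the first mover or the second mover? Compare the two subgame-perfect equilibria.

second

If Labs Inc. leads: Novax's best replies are R0→V, R1→X, R2→X, R3→Z; Labs Inc.'s induced payoffs 4, 1, 12, 4; outcome (R2, X), payoffs (12, 9).
If Novax leads: Labs Inc.'s best replies are V→R2, W→R2, X→R2, Y→R0, Z→R0; Novax's induced payoffs 1, 5, 9, 8, 10; outcome (R0, Z), payoffs (15, 10).
Labs Inc. gets 12 moving first and 15 moving second, so Labs Inc. prefers to move second.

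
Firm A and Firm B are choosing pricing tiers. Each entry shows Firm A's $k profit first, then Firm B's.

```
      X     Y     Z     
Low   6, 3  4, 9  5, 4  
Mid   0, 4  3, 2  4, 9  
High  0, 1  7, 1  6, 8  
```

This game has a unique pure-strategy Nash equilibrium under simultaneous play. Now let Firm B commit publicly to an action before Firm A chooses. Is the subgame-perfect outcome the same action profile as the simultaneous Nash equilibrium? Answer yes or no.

yes

Backward induction with Firm B moving first.
- X: BR = Low, leader payoff 3.
- Y: BR = High, leader payoff 1.
- Z: BR = High, leader payoff 8.
Maximizing over 3, 1, 8, Firm B chooses Z. Subgame-perfect outcome: (High, Z) with payoffs (6, 8).
For the simultaneous game, intersect best replies.
Firm A's best replies: X→Low; Y→High; Z→High.
Firm B's best replies: Low→Y; Mid→Z; High→Z.
Only (High, Z) has each player best-responding; Nash payoffs (6, 8).
Sequential outcome (High, Z) coincides with the Nash profile (High, Z).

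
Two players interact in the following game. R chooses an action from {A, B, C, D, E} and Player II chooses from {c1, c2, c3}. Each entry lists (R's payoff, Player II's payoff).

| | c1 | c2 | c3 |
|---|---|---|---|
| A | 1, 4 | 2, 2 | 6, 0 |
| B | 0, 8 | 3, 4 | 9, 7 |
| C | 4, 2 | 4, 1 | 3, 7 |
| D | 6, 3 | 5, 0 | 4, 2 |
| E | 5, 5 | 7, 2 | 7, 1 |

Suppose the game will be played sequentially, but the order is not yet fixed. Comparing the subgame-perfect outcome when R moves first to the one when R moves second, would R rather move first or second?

second

If R leads: Player II's best replies are A→c1, B→c1, C→c3, D→c1, E→c1; R's induced payoffs 1, 0, 3, 6, 5; outcome (D, c1), payoffs (6, 3).
If Player II leads: R's best replies are c1→D, c2→E, c3→B; Player II's induced payoffs 3, 2, 7; outcome (B, c3), payoffs (9, 7).
R gets 6 moving first and 9 moving second, so R prefers to move second.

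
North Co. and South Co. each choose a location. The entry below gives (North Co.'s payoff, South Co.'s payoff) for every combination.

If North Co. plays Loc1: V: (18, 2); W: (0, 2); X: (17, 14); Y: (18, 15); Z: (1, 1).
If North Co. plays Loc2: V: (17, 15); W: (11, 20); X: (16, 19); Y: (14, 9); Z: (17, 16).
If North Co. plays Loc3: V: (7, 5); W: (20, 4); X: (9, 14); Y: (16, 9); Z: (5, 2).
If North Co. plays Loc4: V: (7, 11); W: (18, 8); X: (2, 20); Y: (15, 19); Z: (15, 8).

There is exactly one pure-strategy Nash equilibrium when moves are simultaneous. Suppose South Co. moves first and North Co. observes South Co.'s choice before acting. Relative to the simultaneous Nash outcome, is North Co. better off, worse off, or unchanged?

Work backward from North Co.'s decision.
- V: North Co. compares 18, 17, 7, 7 and picks Loc1; South Co. would get 2.
- W: North Co. compares 0, 11, 20, 18 and picks Loc3; South Co. would get 4.
- X: North Co. compares 17, 16, 9, 2 and picks Loc1; South Co. would get 14.
- Y: North Co. compares 18, 14, 16, 15 and picks Loc1; South Co. would get 15.
- Z: North Co. compares 1, 17, 5, 15 and picks Loc2; South Co. would get 16.
South Co.'s induced payoffs are 2, 4, 14, 15, 16, so South Co. commits to Z. Subgame-perfect outcome: (Loc2, Z) with payoffs (17, 16).
Now find the simultaneous Nash equilibrium.
North Co.'s best replies: V→Loc1; W→Loc3; X→Loc1; Y→Loc1; Z→Loc2.
South Co.'s best replies: Loc1→Y; Loc2→W; Loc3→X; Loc4→X.
The unique mutual best reply is (Loc1, Y), giving (18, 15).
North Co. earns 17 sequentially versus 18 at the Nash outcome: worse off.

worse off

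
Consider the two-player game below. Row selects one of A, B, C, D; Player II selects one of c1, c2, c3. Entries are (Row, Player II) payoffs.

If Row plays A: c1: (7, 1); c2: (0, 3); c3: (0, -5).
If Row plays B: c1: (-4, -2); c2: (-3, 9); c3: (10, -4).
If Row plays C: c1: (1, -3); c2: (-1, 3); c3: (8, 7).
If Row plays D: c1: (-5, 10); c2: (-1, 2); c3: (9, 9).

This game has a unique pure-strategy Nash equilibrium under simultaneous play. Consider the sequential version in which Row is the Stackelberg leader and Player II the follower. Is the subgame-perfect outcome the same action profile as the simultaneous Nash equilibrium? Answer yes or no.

no

Work backward from Player II's decision.
- A → Player II plays c2 (best of 1, 3, -5); Row gets 0.
- B → Player II plays c2 (best of -2, 9, -4); Row gets -3.
- C → Player II plays c3 (best of -3, 3, 7); Row gets 8.
- D → Player II plays c1 (best of 10, 2, 9); Row gets -5.
Among 0, -3, 8, -5, the best is 8 at C. Subgame-perfect outcome: (C, c3) with payoffs (8, 7).
For the simultaneous game, intersect best replies.
Row's best replies: c1→A; c2→A; c3→B.
Player II's best replies: A→c2; B→c2; C→c3; D→c1.
The unique mutual best reply is (A, c2), giving (0, 3).
Sequential outcome (C, c3) differs from the Nash profile (A, c2).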